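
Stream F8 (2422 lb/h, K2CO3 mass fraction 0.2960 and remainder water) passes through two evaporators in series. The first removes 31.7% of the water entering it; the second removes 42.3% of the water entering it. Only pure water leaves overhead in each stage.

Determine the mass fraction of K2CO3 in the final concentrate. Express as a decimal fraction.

0.5162

water in feed = 2422×0.704 = 1705.1 lb/h.
After stage 1: water left = (1−0.317)×1705.1 = 1164.6; stream total = 1881.5 lb/h.
After stage 2: water left = (1−0.423)×1164.6 = 671.96; final concentrate = 1388.9 lb/h.
K2CO3 fraction = 716.91/1388.9 = 0.5162.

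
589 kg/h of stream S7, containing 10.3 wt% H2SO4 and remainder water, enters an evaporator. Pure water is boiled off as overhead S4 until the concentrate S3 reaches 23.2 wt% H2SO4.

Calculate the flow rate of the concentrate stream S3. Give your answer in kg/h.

261.5 kg/h

H2SO4 is conserved: 589×0.103 = 60.667 kg/h all reports to the concentrate.
Concentrate = 60.667/(target fraction) = 261.5 kg/h.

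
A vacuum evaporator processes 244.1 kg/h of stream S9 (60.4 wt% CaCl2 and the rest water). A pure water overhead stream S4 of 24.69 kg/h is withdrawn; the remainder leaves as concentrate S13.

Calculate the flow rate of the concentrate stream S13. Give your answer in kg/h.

Concentrate = 244.1 − 24.69 = 219.41 kg/h.

219.4 kg/h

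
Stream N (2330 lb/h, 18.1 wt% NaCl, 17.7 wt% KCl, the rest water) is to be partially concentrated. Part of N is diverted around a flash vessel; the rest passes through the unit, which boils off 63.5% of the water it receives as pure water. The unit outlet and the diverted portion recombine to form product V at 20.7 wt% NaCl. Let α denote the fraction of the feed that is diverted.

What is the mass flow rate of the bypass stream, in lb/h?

1612 lb/h

All 2330×0.181 = 421.73 lb/h of NaCl reaches V, so V = 421.73/0.207 = 2037.3 lb/h and vapour = 292.66 lb/h.
The evaporator receives (1−α)·2330 of feed at 0.642 water and removes 0.635 of that water:
0.635×0.642×(1−α)×2330 = 292.66
(1−α) = 292.66/949.87 = 0.3081;  α = 0.6919.
Bypass flow = 0.6919×2330 = 1612.1 lb/h.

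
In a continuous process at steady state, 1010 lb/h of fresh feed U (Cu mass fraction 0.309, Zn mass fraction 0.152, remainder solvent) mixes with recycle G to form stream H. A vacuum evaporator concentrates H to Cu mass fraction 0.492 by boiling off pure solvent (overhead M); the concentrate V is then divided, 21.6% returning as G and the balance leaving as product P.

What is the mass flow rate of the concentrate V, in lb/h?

809.1 lb/h

Overall Cu balance (none leaves overhead): Cu in fresh feed = Cu in product, i.e. 1010×0.309 = (1−0.216)·V·0.492.
V = 312.09/(0.492×0.784) = 809.09 lb/h.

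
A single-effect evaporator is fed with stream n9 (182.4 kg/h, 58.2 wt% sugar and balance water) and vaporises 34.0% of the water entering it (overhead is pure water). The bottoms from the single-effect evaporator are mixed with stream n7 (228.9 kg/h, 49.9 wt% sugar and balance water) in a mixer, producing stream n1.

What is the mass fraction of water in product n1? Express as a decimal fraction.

0.428

Vapour removed = 0.340×0.418×182.4 = 25.923 kg/h; concentrate = 156.48 kg/h.
water reaching the mixer = 50.321 (from concentrate) + 228.9×0.501 = 165 kg/h.
Product flow = 156.48 + 228.9 = 385.38 kg/h; water fraction = 0.428.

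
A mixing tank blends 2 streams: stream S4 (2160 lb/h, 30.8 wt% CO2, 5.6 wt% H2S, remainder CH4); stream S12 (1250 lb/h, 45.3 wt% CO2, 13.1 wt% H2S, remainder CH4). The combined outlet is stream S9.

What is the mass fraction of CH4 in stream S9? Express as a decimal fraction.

0.555

Total flow out = 2160 + 1250 = 3410 lb/h.
CH4 in = 2160×0.636 + 1250×0.416 = 1893.8 lb/h.
CH4 mass fraction in S9 = 1893.8/3410 = 0.555.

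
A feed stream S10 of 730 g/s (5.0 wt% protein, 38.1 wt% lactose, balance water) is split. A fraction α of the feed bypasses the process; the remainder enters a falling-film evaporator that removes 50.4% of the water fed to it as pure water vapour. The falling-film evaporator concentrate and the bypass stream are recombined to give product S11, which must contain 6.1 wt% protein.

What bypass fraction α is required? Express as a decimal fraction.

0.371

All 730×0.050 = 36.5 g/s of protein reaches S11, so S11 = 36.5/0.061 = 598.36 g/s and vapour = 131.64 g/s.
The evaporator receives (1−α)·730 of feed at 0.569 water and removes 0.504 of that water:
0.504×0.569×(1−α)×730 = 131.64
(1−α) = 131.64/209.35 = 0.6288;  α = 0.3712.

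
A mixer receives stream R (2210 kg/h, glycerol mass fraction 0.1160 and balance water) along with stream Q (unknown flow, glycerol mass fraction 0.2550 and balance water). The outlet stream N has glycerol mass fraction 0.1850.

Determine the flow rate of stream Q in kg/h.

2178 kg/h

Let Q be the unknown flow. Total out = 2210 + Q.
glycerol balance: 256.36 + 0.255·Q = 0.185·(2210 + Q)
(0.255 − 0.185)·Q = 0.185×2210 − 256.36 = 152.49
Q = 152.49 / 0.070 = 2178.4 kg/h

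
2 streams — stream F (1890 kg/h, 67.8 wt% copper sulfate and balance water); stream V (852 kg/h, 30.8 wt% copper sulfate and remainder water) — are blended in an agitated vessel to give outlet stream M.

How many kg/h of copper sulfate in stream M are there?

1544 kg/h

copper sulfate out = copper sulfate in = 1890×0.678 + 852×0.308 = 1543.8 kg/h.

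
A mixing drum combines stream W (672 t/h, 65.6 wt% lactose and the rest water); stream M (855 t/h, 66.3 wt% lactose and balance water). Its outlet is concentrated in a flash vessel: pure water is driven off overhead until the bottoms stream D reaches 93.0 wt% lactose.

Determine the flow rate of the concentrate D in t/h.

1084 t/h

lactose entering = 672×0.656 + 855×0.663 = 1007.7 t/h.
All lactose reports to D, so D = 1007.7/0.930 = 1083.5 t/h.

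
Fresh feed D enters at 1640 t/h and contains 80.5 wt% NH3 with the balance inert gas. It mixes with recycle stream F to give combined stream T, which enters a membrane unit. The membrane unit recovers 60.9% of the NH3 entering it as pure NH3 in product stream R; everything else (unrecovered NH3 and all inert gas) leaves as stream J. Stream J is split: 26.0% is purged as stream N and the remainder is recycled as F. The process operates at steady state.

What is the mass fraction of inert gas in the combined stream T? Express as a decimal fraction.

0.398

inert gas enters only via D and leaves only via the purge: 1640×0.195 = 0.260×(inert gas in J), and the membrane unit passes all inert gas, so inert gas in T = inert gas in J = 1230 t/h.
NH3 in T: m_A = 1640×0.805 + (1−0.260)·(1−0.609)·m_A, so m_A = 1320.2/0.7107 = 1857.7 t/h.
T = 1857.7 + 1230 = 3087.7 t/h.
inert gas fraction in T = 1230/3087.7 = 0.398.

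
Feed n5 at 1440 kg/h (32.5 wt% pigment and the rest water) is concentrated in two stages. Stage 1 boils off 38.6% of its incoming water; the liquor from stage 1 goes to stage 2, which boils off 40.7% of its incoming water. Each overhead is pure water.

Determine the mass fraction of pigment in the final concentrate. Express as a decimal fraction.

water in feed = 1440×0.675 = 972 kg/h.
After stage 1: water left = (1−0.386)×972 = 596.81; stream total = 1064.8 kg/h.
After stage 2: water left = (1−0.407)×596.81 = 353.91; final concentrate = 821.91 kg/h.
pigment fraction = 468/821.91 = 0.569.

0.569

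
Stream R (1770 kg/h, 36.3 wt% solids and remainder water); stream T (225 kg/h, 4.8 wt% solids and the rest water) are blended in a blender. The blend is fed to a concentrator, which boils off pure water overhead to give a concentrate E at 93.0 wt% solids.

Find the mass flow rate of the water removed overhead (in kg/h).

solids entering = 1770×0.363 + 225×0.048 = 653.31 kg/h.
All solids reports to E, so E = 653.31/0.930 = 702.48 kg/h.
Total feed = 1995 kg/h; overhead = 1995 − 702.48 = 1292.5 kg/h.

1293 kg/h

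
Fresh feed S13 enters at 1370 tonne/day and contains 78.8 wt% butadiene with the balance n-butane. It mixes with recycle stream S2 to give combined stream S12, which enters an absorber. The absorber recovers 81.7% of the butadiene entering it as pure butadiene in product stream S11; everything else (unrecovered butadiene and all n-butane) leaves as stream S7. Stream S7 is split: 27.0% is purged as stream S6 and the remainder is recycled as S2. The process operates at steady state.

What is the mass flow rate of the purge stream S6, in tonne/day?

352 tonne/day

n-butane enters only via S13 and leaves only via the purge: 1370×0.212 = 0.270×(n-butane in S7), and the absorber passes all n-butane, so n-butane in S12 = n-butane in S7 = 1075.7 tonne/day.
butadiene in S12: m_A = 1370×0.788 + (1−0.270)·(1−0.817)·m_A, so m_A = 1079.6/0.8664 = 1246 tonne/day.
S7 = (1−0.817)×1246 + 1075.7 = 1303.7 tonne/day.
Purge S6 = 0.270×1303.7 = 352.01 tonne/day.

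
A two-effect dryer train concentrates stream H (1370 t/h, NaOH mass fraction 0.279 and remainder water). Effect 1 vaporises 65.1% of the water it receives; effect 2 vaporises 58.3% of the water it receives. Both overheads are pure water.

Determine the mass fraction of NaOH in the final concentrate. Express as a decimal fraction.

water in feed = 1370×0.721 = 987.77 t/h.
After stage 1: water left = (1−0.651)×987.77 = 344.73; stream total = 726.96 t/h.
After stage 2: water left = (1−0.583)×344.73 = 143.75; final concentrate = 525.98 t/h.
NaOH fraction = 382.23/525.98 = 0.727.

0.727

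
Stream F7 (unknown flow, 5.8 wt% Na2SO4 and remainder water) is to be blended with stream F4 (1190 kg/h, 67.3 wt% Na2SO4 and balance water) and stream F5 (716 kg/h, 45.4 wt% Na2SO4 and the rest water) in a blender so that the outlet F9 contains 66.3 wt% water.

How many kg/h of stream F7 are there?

Let F7 be the unknown flow. Total out = 1906 + F7.
water balance: 780.07 + 0.942·F7 = 0.663·(1906 + F7)
(0.942 − 0.663)·F7 = 0.663×1906 − 780.07 = 483.61
F7 = 483.61 / 0.279 = 1733.4 kg/h

1733 kg/h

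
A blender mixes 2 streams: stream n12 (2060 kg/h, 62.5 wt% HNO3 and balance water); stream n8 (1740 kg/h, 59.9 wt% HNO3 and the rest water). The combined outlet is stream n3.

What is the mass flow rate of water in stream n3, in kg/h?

1470 kg/h

water out = water in = 2060×0.375 + 1740×0.401 = 1470.2 kg/h.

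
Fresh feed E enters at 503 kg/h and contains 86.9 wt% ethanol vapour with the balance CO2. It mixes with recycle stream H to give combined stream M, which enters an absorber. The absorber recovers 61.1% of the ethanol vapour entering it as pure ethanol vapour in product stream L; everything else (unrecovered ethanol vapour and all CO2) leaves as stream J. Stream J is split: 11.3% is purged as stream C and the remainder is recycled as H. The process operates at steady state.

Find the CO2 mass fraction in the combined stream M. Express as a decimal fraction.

CO2 enters only via E and leaves only via the purge: 503×0.131 = 0.113×(CO2 in J), and the absorber passes all CO2, so CO2 in M = CO2 in J = 583.12 kg/h.
ethanol vapour in M: m_A = 503×0.869 + (1−0.113)·(1−0.611)·m_A, so m_A = 437.11/0.6550 = 667.38 kg/h.
M = 667.38 + 583.12 = 1250.5 kg/h.
CO2 fraction in M = 583.12/1250.5 = 0.4663.

0.4663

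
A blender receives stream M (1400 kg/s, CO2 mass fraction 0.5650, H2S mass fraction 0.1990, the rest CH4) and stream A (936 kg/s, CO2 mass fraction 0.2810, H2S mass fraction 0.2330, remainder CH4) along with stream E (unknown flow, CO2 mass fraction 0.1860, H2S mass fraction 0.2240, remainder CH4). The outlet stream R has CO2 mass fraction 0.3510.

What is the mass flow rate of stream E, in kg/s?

1419 kg/s

Let E be the unknown flow. Total out = 2336 + E.
CO2 balance: 1054 + 0.186·E = 0.351·(2336 + E)
(0.186 − 0.351)·E = 0.351×2336 − 1054 = -234.08
E = -234.08 / -0.165 = 1418.7 kg/s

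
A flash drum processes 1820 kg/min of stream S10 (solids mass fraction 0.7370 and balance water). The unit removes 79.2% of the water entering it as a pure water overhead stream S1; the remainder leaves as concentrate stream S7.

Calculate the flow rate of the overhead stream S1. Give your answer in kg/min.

379.1 kg/min

water entering = 1820×0.263 = 478.66 kg/min; overhead removed = 0.792×478.66 = 379.1 kg/min.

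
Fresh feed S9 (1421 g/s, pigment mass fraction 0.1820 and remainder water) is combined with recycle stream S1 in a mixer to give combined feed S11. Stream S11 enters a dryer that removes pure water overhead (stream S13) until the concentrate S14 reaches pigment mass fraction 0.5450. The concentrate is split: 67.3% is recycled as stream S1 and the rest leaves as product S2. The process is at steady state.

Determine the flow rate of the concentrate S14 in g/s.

Overall pigment balance (none leaves overhead): pigment in fresh feed = pigment in product, i.e. 1421×0.182 = (1−0.673)·S14·0.545.
S14 = 258.62/(0.545×0.327) = 1451.2 g/s.

1451 g/s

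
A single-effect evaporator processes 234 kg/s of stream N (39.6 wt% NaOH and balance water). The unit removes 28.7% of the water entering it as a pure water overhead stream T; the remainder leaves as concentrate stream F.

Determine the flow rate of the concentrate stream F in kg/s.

water entering = 234×0.604 = 141.34 kg/s; overhead removed = 0.287×141.34 = 40.563 kg/s.
Concentrate = 234 − 40.563 = 193.44 kg/s.

193.4 kg/s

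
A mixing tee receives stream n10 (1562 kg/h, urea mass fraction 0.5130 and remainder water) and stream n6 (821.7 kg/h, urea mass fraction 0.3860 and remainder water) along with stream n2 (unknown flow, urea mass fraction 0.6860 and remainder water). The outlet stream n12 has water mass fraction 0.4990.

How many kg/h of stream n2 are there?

Let n2 be the unknown flow. Total out = 2383.7 + n2.
water balance: 1265.2 + 0.314·n2 = 0.499·(2383.7 + n2)
(0.314 − 0.499)·n2 = 0.499×2383.7 − 1265.2 = -75.752
n2 = -75.752 / -0.185 = 409.47 kg/h

409.5 kg/h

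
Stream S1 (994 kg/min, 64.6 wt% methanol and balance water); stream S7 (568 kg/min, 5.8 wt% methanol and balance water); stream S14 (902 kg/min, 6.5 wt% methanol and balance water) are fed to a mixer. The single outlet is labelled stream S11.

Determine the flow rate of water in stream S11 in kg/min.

water out = water in = 994×0.354 + 568×0.942 + 902×0.935 = 1730.3 kg/min.

1730 kg/min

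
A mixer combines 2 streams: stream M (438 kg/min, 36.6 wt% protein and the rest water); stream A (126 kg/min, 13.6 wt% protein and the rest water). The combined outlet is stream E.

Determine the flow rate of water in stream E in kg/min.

386.6 kg/min

water out = water in = 438×0.634 + 126×0.864 = 386.56 kg/min.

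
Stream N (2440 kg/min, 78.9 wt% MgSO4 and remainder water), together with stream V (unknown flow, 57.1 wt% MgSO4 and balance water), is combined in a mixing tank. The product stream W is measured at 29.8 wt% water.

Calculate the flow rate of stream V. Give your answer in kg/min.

1620 kg/min

Let V be the unknown flow. Total out = 2440 + V.
water balance: 514.84 + 0.429·V = 0.298·(2440 + V)
(0.429 − 0.298)·V = 0.298×2440 − 514.84 = 212.28
V = 212.28 / 0.131 = 1620.5 kg/min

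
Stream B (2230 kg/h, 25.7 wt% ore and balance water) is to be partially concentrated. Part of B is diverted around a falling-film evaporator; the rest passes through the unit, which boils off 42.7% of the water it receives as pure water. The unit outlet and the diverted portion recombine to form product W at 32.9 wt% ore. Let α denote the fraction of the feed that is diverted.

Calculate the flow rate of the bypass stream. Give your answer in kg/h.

All 2230×0.257 = 573.11 kg/h of ore reaches W, so W = 573.11/0.329 = 1742 kg/h and vapour = 488.02 kg/h.
The evaporator receives (1−α)·2230 of feed at 0.743 water and removes 0.427 of that water:
0.427×0.743×(1−α)×2230 = 488.02
(1−α) = 488.02/707.49 = 0.6898;  α = 0.3102.
Bypass flow = 0.3102×2230 = 691.76 kg/h.

691.8 kg/h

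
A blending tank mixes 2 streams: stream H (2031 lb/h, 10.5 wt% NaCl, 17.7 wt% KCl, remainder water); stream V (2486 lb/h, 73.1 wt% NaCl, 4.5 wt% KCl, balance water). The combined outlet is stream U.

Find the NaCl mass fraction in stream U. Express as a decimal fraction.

0.4495

Total flow out = 2031 + 2486 = 4517 lb/h.
NaCl in = 2031×0.105 + 2486×0.731 = 2030.5 lb/h.
NaCl mass fraction in U = 2030.5/4517 = 0.4495.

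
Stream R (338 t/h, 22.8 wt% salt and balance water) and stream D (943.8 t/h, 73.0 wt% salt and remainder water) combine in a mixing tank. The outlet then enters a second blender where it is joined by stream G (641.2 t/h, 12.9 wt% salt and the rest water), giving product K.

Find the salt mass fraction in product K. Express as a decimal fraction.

0.4414

Overall, product flow = 1923 t/h.
salt in = 338×0.228 + 943.8×0.730 + 641.2×0.129 = 848.75 t/h.
salt fraction in K = 0.4414.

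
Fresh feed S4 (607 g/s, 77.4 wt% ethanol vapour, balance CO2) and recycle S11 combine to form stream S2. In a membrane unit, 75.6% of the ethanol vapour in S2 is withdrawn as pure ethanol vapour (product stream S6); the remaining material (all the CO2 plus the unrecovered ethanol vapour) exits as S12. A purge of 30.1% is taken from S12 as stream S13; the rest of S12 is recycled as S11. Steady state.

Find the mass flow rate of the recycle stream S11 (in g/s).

CO2 enters only via S4 and leaves only via the purge: 607×0.226 = 0.301×(CO2 in S12), and the membrane unit passes all CO2, so CO2 in S2 = CO2 in S12 = 455.75 g/s.
ethanol vapour in S2: m_A = 607×0.774 + (1−0.301)·(1−0.756)·m_A, so m_A = 469.82/0.8294 = 566.43 g/s.
S12 = (1−0.756)×566.43 + 455.75 = 593.96 g/s.
Recycle S11 = (1−0.301)×593.96 = 415.18 g/s.

415.2 g/s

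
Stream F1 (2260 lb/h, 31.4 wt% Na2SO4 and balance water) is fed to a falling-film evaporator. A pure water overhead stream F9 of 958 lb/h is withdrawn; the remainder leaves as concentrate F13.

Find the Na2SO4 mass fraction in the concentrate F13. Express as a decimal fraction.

Na2SO4 is not removed: 2260×0.314 = 709.64 lb/h of Na2SO4 enters F13.
Concentrate = 2260 − 958 = 1302 lb/h.
Mass fraction = 709.64/1302 = 0.5450.

0.5450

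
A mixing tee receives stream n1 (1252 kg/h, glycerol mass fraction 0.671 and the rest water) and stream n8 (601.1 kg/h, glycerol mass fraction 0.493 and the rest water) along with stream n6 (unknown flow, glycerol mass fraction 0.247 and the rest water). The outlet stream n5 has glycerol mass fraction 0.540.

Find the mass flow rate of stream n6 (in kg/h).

Let n6 be the unknown flow. Total out = 1853.1 + n6.
glycerol balance: 1136.4 + 0.247·n6 = 0.540·(1853.1 + n6)
(0.247 − 0.540)·n6 = 0.540×1853.1 − 1136.4 = -135.76
n6 = -135.76 / -0.293 = 463.35 kg/h

463.3 kg/h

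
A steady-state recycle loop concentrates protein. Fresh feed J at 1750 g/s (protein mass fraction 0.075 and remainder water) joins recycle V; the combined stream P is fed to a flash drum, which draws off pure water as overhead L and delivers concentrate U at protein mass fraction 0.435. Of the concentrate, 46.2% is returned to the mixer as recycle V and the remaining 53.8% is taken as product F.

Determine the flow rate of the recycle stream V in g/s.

259.1 g/s

Overall protein balance (none leaves overhead): protein in fresh feed = protein in product, i.e. 1750×0.075 = (1−0.462)·U·0.435.
U = 131.25/(0.435×0.538) = 560.83 g/s.
Recycle V = 0.462×560.83 = 259.1 g/s.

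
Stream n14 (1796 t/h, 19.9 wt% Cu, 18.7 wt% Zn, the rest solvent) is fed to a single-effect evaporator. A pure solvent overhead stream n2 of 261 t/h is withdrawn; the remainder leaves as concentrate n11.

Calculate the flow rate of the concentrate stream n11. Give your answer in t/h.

1535 t/h

Concentrate = 1796 − 261 = 1535 t/h.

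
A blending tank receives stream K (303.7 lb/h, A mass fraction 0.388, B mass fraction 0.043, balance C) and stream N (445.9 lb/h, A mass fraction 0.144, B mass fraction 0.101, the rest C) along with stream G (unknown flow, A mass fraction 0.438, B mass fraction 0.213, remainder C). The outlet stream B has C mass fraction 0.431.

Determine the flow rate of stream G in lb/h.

2273 lb/h

Let G be the unknown flow. Total out = 749.6 + G.
C balance: 509.46 + 0.349·G = 0.431·(749.6 + G)
(0.349 − 0.431)·G = 0.431×749.6 − 509.46 = -186.38
G = -186.38 / -0.082 = 2273 lb/h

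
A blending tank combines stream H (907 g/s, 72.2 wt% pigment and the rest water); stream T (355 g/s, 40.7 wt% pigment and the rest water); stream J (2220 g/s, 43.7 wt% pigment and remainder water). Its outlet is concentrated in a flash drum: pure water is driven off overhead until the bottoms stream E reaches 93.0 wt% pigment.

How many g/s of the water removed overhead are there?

pigment entering = 907×0.722 + 355×0.407 + 2220×0.437 = 1769.5 g/s.
All pigment reports to E, so E = 1769.5/0.930 = 1902.7 g/s.
Total feed = 3482 g/s; overhead = 3482 − 1902.7 = 1579.3 g/s.

1579 g/s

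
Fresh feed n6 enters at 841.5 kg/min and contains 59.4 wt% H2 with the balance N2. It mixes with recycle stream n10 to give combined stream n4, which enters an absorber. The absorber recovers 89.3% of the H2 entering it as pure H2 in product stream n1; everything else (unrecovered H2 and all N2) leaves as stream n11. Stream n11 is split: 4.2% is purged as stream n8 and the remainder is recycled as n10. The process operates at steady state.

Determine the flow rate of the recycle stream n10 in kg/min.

7850 kg/min

N2 enters only via n6 and leaves only via the purge: 841.5×0.406 = 0.042×(N2 in n11), and the absorber passes all N2, so N2 in n4 = N2 in n11 = 8134.5 kg/min.
H2 in n4: m_A = 841.5×0.594 + (1−0.042)·(1−0.893)·m_A, so m_A = 499.85/0.8975 = 556.94 kg/min.
n11 = (1−0.893)×556.94 + 8134.5 = 8194.1 kg/min.
Recycle n10 = (1−0.042)×8194.1 = 7849.9 kg/min.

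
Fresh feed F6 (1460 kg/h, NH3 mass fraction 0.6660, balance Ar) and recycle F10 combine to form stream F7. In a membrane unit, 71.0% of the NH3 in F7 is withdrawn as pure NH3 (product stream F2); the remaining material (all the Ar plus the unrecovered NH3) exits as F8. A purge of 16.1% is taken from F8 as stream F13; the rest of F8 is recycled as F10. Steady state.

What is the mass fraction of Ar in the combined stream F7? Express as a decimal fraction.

0.7021

Ar enters only via F6 and leaves only via the purge: 1460×0.334 = 0.161×(Ar in F8), and the membrane unit passes all Ar, so Ar in F7 = Ar in F8 = 3028.8 kg/h.
NH3 in F7: m_A = 1460×0.666 + (1−0.161)·(1−0.710)·m_A, so m_A = 972.36/0.7567 = 1285 kg/h.
F7 = 1285 + 3028.8 = 4313.8 kg/h.
Ar fraction in F7 = 3028.8/4313.8 = 0.7021.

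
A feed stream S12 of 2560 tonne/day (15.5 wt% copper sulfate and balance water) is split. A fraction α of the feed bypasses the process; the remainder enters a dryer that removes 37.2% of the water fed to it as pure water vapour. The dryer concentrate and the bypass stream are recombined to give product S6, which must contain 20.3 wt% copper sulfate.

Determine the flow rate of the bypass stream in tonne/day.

All 2560×0.155 = 396.8 tonne/day of copper sulfate reaches S6, so S6 = 396.8/0.203 = 1954.7 tonne/day and vapour = 605.32 tonne/day.
The evaporator receives (1−α)·2560 of feed at 0.845 water and removes 0.372 of that water:
0.372×0.845×(1−α)×2560 = 605.32
(1−α) = 605.32/804.71 = 0.7522;  α = 0.2478.
Bypass flow = 0.2478×2560 = 634.31 tonne/day.

634.3 tonne/day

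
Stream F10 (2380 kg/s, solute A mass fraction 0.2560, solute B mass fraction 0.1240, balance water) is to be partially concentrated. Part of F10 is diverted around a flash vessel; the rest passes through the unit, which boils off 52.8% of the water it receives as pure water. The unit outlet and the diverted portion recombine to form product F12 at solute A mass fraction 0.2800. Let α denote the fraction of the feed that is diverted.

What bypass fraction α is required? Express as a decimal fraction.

All 2380×0.256 = 609.28 kg/s of solute A reaches F12, so F12 = 609.28/0.280 = 2176 kg/s and vapour = 204 kg/s.
The evaporator receives (1−α)·2380 of feed at 0.620 water and removes 0.528 of that water:
0.528×0.620×(1−α)×2380 = 204
(1−α) = 204/779.12 = 0.2618;  α = 0.7382.

0.738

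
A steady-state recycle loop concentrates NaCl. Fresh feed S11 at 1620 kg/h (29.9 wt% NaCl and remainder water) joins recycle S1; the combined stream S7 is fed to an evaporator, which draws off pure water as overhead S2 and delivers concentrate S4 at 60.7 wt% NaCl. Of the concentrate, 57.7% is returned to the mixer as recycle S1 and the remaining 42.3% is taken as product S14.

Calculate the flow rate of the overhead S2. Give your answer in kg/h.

Overall NaCl balance (none leaves overhead): NaCl in fresh feed = NaCl in product, i.e. 1620×0.299 = (1−0.577)·S4·0.607.
S4 = 484.38/(0.607×0.423) = 1886.5 kg/h.
Recycle S1 = 0.577×1886.5 = 1088.5 kg/h.
Combined feed S7 = 1620 + 1088.5 = 2708.5 kg/h.
Overhead S2 = S7 − S4 = 2708.5 − 1886.5 = 822.01 kg/h.

822 kg/h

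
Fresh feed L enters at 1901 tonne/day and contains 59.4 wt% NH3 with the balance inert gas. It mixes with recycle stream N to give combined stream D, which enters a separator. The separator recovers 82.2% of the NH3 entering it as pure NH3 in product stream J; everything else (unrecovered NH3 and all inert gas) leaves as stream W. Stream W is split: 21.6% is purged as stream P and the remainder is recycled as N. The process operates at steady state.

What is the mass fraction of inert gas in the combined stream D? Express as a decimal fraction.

0.731

inert gas enters only via L and leaves only via the purge: 1901×0.406 = 0.216×(inert gas in W), and the separator passes all inert gas, so inert gas in D = inert gas in W = 3573.2 tonne/day.
NH3 in D: m_A = 1901×0.594 + (1−0.216)·(1−0.822)·m_A, so m_A = 1129.2/0.8604 = 1312.3 tonne/day.
D = 1312.3 + 3573.2 = 4885.5 tonne/day.
inert gas fraction in D = 3573.2/4885.5 = 0.731.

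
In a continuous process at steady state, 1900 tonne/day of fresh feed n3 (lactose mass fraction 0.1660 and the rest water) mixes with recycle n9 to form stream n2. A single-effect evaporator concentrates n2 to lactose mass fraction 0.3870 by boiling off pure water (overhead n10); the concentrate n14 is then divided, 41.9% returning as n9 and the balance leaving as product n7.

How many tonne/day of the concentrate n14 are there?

Overall lactose balance (none leaves overhead): lactose in fresh feed = lactose in product, i.e. 1900×0.166 = (1−0.419)·n14·0.387.
n14 = 315.4/(0.387×0.581) = 1402.7 tonne/day.

1403 tonne/day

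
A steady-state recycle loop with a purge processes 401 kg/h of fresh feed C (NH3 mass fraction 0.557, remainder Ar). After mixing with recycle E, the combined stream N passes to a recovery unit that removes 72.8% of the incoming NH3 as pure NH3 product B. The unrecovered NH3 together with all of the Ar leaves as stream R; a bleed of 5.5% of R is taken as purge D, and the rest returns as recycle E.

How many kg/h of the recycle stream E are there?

Ar enters only via C and leaves only via the purge: 401×0.443 = 0.055×(Ar in R), and the recovery unit passes all Ar, so Ar in N = Ar in R = 3229.9 kg/h.
NH3 in N: m_A = 401×0.557 + (1−0.055)·(1−0.728)·m_A, so m_A = 223.36/0.7430 = 300.63 kg/h.
R = (1−0.728)×300.63 + 3229.9 = 3311.6 kg/h.
Recycle E = (1−0.055)×3311.6 = 3129.5 kg/h.

3130 kg/h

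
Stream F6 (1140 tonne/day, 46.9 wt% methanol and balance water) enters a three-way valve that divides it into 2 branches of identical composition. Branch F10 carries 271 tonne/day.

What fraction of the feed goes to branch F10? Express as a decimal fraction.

Fraction to F10 = 271/1140 = 0.2377.

0.238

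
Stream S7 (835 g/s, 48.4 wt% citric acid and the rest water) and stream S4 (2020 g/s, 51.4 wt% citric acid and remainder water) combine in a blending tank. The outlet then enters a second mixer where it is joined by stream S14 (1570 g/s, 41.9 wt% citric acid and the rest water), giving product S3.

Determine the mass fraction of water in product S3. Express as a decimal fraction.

0.525

Overall, product flow = 4425 g/s.
water in = 835×0.516 + 2020×0.486 + 1570×0.581 = 2324.8 g/s.
water fraction in S3 = 0.525.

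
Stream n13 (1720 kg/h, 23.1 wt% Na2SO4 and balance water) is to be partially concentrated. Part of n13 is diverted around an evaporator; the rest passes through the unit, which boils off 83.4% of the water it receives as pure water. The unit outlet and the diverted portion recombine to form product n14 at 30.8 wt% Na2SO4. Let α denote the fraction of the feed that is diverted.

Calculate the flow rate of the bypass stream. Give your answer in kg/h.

1050 kg/h

All 1720×0.231 = 397.32 kg/h of Na2SO4 reaches n14, so n14 = 397.32/0.308 = 1290 kg/h and vapour = 430 kg/h.
The evaporator receives (1−α)·1720 of feed at 0.769 water and removes 0.834 of that water:
0.834×0.769×(1−α)×1720 = 430
(1−α) = 430/1103.1 = 0.3898;  α = 0.6102.
Bypass flow = 0.6102×1720 = 1049.5 kg/h.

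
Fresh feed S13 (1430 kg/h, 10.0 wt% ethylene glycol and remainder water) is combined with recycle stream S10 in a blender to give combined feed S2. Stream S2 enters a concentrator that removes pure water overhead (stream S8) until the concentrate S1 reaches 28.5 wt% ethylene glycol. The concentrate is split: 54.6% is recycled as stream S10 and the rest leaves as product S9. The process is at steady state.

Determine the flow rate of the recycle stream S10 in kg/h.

Overall ethylene glycol balance (none leaves overhead): ethylene glycol in fresh feed = ethylene glycol in product, i.e. 1430×0.100 = (1−0.546)·S1·0.285.
S1 = 143/(0.285×0.454) = 1105.2 kg/h.
Recycle S10 = 0.546×1105.2 = 603.43 kg/h.

603.4 kg/h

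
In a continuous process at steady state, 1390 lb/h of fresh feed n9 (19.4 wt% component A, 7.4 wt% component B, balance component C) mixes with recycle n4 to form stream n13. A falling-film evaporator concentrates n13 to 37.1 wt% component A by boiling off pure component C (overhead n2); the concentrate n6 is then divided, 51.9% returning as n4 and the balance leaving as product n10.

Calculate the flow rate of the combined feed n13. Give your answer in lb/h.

Overall component A balance (none leaves overhead): component A in fresh feed = component A in product, i.e. 1390×0.194 = (1−0.519)·n6·0.371.
n6 = 269.66/(0.371×0.481) = 1511.1 lb/h.
Recycle n4 = 0.519×1511.1 = 784.27 lb/h.
Combined feed n13 = 1390 + 784.27 = 2174.3 lb/h.

2174 lb/h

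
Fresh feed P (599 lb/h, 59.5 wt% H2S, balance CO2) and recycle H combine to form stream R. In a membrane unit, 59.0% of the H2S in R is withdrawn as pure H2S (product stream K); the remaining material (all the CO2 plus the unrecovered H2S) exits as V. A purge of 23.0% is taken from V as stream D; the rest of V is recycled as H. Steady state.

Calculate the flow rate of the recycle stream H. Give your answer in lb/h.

CO2 enters only via P and leaves only via the purge: 599×0.405 = 0.230×(CO2 in V), and the membrane unit passes all CO2, so CO2 in R = CO2 in V = 1054.8 lb/h.
H2S in R: m_A = 599×0.595 + (1−0.230)·(1−0.590)·m_A, so m_A = 356.4/0.6843 = 520.83 lb/h.
V = (1−0.590)×520.83 + 1054.8 = 1268.3 lb/h.
Recycle H = (1−0.230)×1268.3 = 976.59 lb/h.

976.6 lb/h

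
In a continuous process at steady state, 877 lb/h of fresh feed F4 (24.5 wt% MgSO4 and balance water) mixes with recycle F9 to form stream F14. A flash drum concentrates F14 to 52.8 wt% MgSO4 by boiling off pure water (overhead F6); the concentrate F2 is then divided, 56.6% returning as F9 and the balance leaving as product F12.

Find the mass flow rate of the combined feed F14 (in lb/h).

1408 lb/h

Overall MgSO4 balance (none leaves overhead): MgSO4 in fresh feed = MgSO4 in product, i.e. 877×0.245 = (1−0.566)·F2·0.528.
F2 = 214.87/(0.528×0.434) = 937.65 lb/h.
Recycle F9 = 0.566×937.65 = 530.71 lb/h.
Combined feed F14 = 877 + 530.71 = 1407.7 lb/h.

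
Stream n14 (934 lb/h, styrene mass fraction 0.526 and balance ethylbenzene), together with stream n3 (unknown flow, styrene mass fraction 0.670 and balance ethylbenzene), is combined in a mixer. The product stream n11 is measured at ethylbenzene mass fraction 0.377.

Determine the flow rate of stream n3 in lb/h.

Let n3 be the unknown flow. Total out = 934 + n3.
ethylbenzene balance: 442.72 + 0.330·n3 = 0.377·(934 + n3)
(0.330 − 0.377)·n3 = 0.377×934 − 442.72 = -90.598
n3 = -90.598 / -0.047 = 1927.6 lb/h

1928 lb/h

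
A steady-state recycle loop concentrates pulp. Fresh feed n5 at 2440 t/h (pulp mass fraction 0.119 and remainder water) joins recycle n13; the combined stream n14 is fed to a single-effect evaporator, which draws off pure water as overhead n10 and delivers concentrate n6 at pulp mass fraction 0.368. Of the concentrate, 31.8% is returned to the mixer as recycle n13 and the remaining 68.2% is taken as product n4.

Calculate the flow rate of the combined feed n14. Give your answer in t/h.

2808 t/h

Overall pulp balance (none leaves overhead): pulp in fresh feed = pulp in product, i.e. 2440×0.119 = (1−0.318)·n6·0.368.
n6 = 290.36/(0.368×0.682) = 1156.9 t/h.
Recycle n13 = 0.318×1156.9 = 367.9 t/h.
Combined feed n14 = 2440 + 367.9 = 2807.9 t/h.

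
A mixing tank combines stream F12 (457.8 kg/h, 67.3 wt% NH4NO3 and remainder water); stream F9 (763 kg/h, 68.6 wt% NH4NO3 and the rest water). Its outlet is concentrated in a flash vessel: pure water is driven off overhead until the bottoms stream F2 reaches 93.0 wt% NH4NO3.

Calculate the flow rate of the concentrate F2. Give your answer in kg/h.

894.1 kg/h

NH4NO3 entering = 457.8×0.673 + 763×0.686 = 831.52 kg/h.
All NH4NO3 reports to F2, so F2 = 831.52/0.930 = 894.1 kg/h.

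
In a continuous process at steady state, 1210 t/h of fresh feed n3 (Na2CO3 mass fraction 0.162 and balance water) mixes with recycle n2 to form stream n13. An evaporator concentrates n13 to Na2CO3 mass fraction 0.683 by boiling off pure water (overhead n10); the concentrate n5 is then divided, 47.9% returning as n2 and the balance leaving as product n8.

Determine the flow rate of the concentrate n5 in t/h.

Overall Na2CO3 balance (none leaves overhead): Na2CO3 in fresh feed = Na2CO3 in product, i.e. 1210×0.162 = (1−0.479)·n5·0.683.
n5 = 196.02/(0.683×0.521) = 550.86 t/h.

550.9 t/h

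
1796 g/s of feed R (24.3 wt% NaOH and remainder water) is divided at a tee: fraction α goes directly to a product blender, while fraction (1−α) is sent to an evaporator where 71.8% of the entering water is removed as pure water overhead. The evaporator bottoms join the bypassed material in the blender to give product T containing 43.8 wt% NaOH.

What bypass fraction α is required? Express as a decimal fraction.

0.181

All 1796×0.243 = 436.43 g/s of NaOH reaches T, so T = 436.43/0.438 = 996.41 g/s and vapour = 799.59 g/s.
The evaporator receives (1−α)·1796 of feed at 0.757 water and removes 0.718 of that water:
0.718×0.757×(1−α)×1796 = 799.59
(1−α) = 799.59/976.17 = 0.8191;  α = 0.1809.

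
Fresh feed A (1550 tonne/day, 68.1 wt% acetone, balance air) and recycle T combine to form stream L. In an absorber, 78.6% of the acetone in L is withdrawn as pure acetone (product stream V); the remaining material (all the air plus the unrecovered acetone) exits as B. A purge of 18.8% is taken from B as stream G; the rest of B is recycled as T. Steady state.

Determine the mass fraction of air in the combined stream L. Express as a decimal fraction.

0.673

air enters only via A and leaves only via the purge: 1550×0.319 = 0.188×(air in B), and the absorber passes all air, so air in L = air in B = 2630.1 tonne/day.
acetone in L: m_A = 1550×0.681 + (1−0.188)·(1−0.786)·m_A, so m_A = 1055.6/0.8262 = 1277.5 tonne/day.
L = 1277.5 + 2630.1 = 3907.6 tonne/day.
air fraction in L = 2630.1/3907.6 = 0.673.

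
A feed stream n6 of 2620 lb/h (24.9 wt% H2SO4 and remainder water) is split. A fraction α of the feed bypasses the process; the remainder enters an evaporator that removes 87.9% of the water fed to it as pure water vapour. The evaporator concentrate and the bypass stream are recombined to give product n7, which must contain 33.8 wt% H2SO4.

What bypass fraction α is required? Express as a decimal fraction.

All 2620×0.249 = 652.38 lb/h of H2SO4 reaches n7, so n7 = 652.38/0.338 = 1930.1 lb/h and vapour = 689.88 lb/h.
The evaporator receives (1−α)·2620 of feed at 0.751 water and removes 0.879 of that water:
0.879×0.751×(1−α)×2620 = 689.88
(1−α) = 689.88/1729.5 = 0.3989;  α = 0.6011.

0.601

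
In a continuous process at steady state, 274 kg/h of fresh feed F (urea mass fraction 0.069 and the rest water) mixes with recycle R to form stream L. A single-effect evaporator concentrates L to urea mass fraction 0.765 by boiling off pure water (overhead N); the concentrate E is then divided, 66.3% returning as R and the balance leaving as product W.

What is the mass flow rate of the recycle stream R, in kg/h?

Overall urea balance (none leaves overhead): urea in fresh feed = urea in product, i.e. 274×0.069 = (1−0.663)·E·0.765.
E = 18.906/(0.765×0.337) = 73.334 kg/h.
Recycle R = 0.663×73.334 = 48.621 kg/h.

48.62 kg/h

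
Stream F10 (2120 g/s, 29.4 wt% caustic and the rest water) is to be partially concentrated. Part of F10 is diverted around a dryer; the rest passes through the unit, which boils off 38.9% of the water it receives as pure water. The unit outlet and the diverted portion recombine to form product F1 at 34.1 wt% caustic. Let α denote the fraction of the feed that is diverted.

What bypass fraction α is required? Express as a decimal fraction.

All 2120×0.294 = 623.28 g/s of caustic reaches F1, so F1 = 623.28/0.341 = 1827.8 g/s and vapour = 292.2 g/s.
The evaporator receives (1−α)·2120 of feed at 0.706 water and removes 0.389 of that water:
0.389×0.706×(1−α)×2120 = 292.2
(1−α) = 292.2/582.22 = 0.5019;  α = 0.4981.

0.498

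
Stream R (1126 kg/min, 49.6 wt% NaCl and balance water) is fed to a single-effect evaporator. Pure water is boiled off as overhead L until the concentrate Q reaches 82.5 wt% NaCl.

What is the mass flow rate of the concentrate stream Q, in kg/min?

677 kg/min

NaCl is conserved: 1126×0.496 = 558.5 kg/min all reports to the concentrate.
Concentrate = 558.5/(target fraction) = 676.96 kg/min.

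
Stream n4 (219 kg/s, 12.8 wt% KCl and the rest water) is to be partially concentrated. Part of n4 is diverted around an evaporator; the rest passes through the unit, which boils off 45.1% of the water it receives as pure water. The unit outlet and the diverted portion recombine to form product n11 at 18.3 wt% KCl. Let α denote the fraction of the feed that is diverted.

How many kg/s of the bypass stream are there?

51.64 kg/s

All 219×0.128 = 28.032 kg/s of KCl reaches n11, so n11 = 28.032/0.183 = 153.18 kg/s and vapour = 65.82 kg/s.
The evaporator receives (1−α)·219 of feed at 0.872 water and removes 0.451 of that water:
0.451×0.872×(1−α)×219 = 65.82
(1−α) = 65.82/86.127 = 0.7642;  α = 0.2358.
Bypass flow = 0.2358×219 = 51.636 kg/s.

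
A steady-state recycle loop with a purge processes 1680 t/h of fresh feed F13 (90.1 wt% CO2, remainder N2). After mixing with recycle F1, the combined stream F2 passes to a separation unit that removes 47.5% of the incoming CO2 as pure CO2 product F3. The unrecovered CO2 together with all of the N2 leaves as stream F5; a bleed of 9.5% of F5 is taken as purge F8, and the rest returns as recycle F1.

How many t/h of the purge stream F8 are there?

310.2 t/h

N2 enters only via F13 and leaves only via the purge: 1680×0.099 = 0.095×(N2 in F5), and the separation unit passes all N2, so N2 in F2 = N2 in F5 = 1750.7 t/h.
CO2 in F2: m_A = 1680×0.901 + (1−0.095)·(1−0.475)·m_A, so m_A = 1513.7/0.5249 = 2883.9 t/h.
F5 = (1−0.475)×2883.9 + 1750.7 = 3264.8 t/h.
Purge F8 = 0.095×3264.8 = 310.15 t/h.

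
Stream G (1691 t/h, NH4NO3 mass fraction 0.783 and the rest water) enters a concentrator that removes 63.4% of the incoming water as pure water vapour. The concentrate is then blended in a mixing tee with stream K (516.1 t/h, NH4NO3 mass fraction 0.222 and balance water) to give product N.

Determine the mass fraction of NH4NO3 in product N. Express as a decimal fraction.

Vapour removed = 0.634×0.217×1691 = 232.64 t/h; concentrate = 1458.4 t/h.
NH4NO3 reaching the mixer = 1324.1 (from concentrate) + 516.1×0.222 = 1438.6 t/h.
Product flow = 1458.4 + 516.1 = 1974.5 t/h; NH4NO3 fraction = 0.729.

0.729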